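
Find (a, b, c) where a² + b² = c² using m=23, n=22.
(45, 1012, 1013)

Euclid's formula: a = m² - n², b = 2mn, c = m² + n²
m = 23, n = 22
a = 23² - 22² = 529 - 484 = 45
b = 2 × 23 × 22 = 1012
c = 23² + 22² = 529 + 484 = 1013
Verification: 45² + 1012² = 2025 + 1024144 = 1026169 = 1013² ✓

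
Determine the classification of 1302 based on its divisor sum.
abundant

Proper divisors of 1302: sum = 1 + 2 + 3 + 6 + 7 + 14 + 21 + 31 + 42 + 62 + 93 + 186 + 217 + 434 + 651 = 1770
Since 1770 > 1302, 1302 is abundant.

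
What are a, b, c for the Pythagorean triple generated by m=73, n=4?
(5313, 584, 5345)

Euclid's formula: a = m² - n², b = 2mn, c = m² + n²
m = 73, n = 4
a = 73² - 4² = 5329 - 16 = 5313
b = 2 × 73 × 4 = 584
c = 73² + 4² = 5329 + 16 = 5345
Verification: 5313² + 584² = 28227969 + 341056 = 28569025 = 5345² ✓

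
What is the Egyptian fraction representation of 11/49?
1/5 + 1/41 + 1/10045

Greedy algorithm:
11/49: ceiling(49/11) = 5, use 1/5
6/245: ceiling(245/6) = 41, use 1/41
1/10045: ceiling(10045/1) = 10045, use 1/10045
Result: 11/49 = 1/5 + 1/41 + 1/10045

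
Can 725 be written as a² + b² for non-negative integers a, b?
7² + 26² (a=7, b=26)

Factorization: 725 = 5^2 × 29
By Fermat: n is sum of two squares iff every prime p ≡ 3 (mod 4) appears to even power.
All primes ≡ 3 (mod 4) appear to even power.
Search a = 0, 1, 2, … for 725 - a² a perfect square: first hit at a = 7: 725 - 49 = 676 = 26².
725 = 7² + 26² = 49 + 676 ✓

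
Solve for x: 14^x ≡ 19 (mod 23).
7

Baby-step giant-step with step n = ⌈√23⌉ = 5.
Baby steps 14^j mod 23 (j:value) for j=0..4: 0:1, 1:14, 2:12, 3:7, 4:6.
Giant-step multiplier: 14^(-5) ≡ 14^(22-5) = 14^17 ≡ 20 (mod 23).
Giant steps γ_i = 19·20^i mod 23: γ_0=19, γ_1=12 (in table at j=2).
x = i·n + j = 1·5 + 2 = 7.
Check: 14^7 ≡ 19 (mod 23).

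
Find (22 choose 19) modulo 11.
0

Using Lucas' theorem:
Write n=22 and k=19 in base 11:
n in base 11: [2, 0]
k in base 11: [1, 8]
C(22,19) mod 11 = ∏ C(n_i, k_i) mod 11
Digit binomials (mod 11): C(2,1) = 2; C(0,8) = 0 (k_i > n_i)
Product: 2 × 0 = 0 ≡ 0 (mod 11)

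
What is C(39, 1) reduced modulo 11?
6

Using Lucas' theorem:
Write n=39 and k=1 in base 11:
n in base 11: [3, 6]
k in base 11: [0, 1]
C(39,1) mod 11 = ∏ C(n_i, k_i) mod 11
Digit binomials (mod 11): C(3,0) = 1; C(6,1) = 6
Product: 1 × 6 = 6 ≡ 6 (mod 11)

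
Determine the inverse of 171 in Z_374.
35

gcd(171, 374) = 1, so the inverse exists.
Extended Euclidean algorithm on (374, 171):
374 = 2 × 171 + 32  ⟹  32 = (1)·374 + (-2)·171
171 = 5 × 32 + 11  ⟹  11 = (-5)·374 + (11)·171
32 = 2 × 11 + 10  ⟹  10 = (11)·374 + (-24)·171
11 = 1 × 10 + 1  ⟹  1 = (-16)·374 + (35)·171
So (35)·171 ≡ 1 (mod 374), i.e. 171^(-1) ≡ 35 (mod 374).
Check: 171 × 35 = 5985 ≡ 1 (mod 374)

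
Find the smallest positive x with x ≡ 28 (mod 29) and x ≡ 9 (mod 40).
289

Using Chinese Remainder Theorem:
M = 29 × 40 = 1160
M1 = 40, M2 = 29
y1 = 40^(-1) mod 29 = 8
y2 = 29^(-1) mod 40 = 29
x = (28×40×8 + 9×29×29) mod 1160 = 289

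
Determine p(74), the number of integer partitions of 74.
7089500

p(n) counts ways to write n as a sum of positive integers (order ignored).
Euler's pentagonal recurrence: p(k) = p(k-1) + p(k-2) - p(k-5) - p(k-7) + p(k-12) + p(k-15) - ... (offsets j(3j∓1)/2, signs ++--, p(0)=1, p(<0)=0).
DP table for k = 0..73: p(0)=1, p(1)=1, p(2)=2, p(3)=3, p(4)=5, p(5)=7, p(6)=11, p(7)=15, p(8)=22, p(9)=30, p(10)=42, p(11)=56, p(12)=77, p(13)=101, p(14)=135, p(15)=176, p(16)=231, p(17)=297, p(18)=385, p(19)=490, p(20)=627, p(21)=792, p(22)=1002, p(23)=1255, p(24)=1575, p(25)=1958, p(26)=2436, p(27)=3010, p(28)=3718, p(29)=4565, p(30)=5604, p(31)=6842, p(32)=8349, p(33)=10143, p(34)=12310, p(35)=14883, p(36)=17977, p(37)=21637, p(38)=26015, p(39)=31185, p(40)=37338, p(41)=44583, p(42)=53174, p(43)=63261, p(44)=75175, p(45)=89134, p(46)=105558, p(47)=124754, p(48)=147273, p(49)=173525, p(50)=204226, p(51)=239943, p(52)=281589, p(53)=329931, p(54)=386155, p(55)=451276, p(56)=526823, p(57)=614154, p(58)=715220, p(59)=831820, p(60)=966467, p(61)=1121505, p(62)=1300156, p(63)=1505499, p(64)=1741630, p(65)=2012558, p(66)=2323520, p(67)=2679689, p(68)=3087735, p(69)=3554345, p(70)=4087968, p(71)=4697205, p(72)=5392783, p(73)=6185689.
Final step: p(74) = p(73) + p(72) - p(69) - p(67) + p(62) + p(59) - p(52) - p(48) + p(39) + p(34) - p(23) - p(17) + p(4)
= 6185689 + 5392783 - 3554345 - 2679689 + 1300156 + 831820 - 281589 - 147273 + 31185 + 12310 - 1255 - 297 + 5
= 7089500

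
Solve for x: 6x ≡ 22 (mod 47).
x ≡ 35 (mod 47)

gcd(6, 47) = 1, which divides 22, so solutions exist.
Find 6^(-1) mod 47 by the extended Euclidean algorithm:
47 = 7 × 6 + 5  ⟹  5 = (1)·47 + (-7)·6
6 = 1 × 5 + 1  ⟹  1 = (-1)·47 + (8)·6
So (8)·6 ≡ 1 (mod 47), i.e. 6^(-1) ≡ 8 (mod 47).
x ≡ 8 × 22 = 176 ≡ 35 (mod 47).
Check: 6 × 35 = 210 ≡ 22 (mod 47).
Unique solution: x ≡ 35 (mod 47)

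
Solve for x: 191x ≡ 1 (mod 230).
171

gcd(191, 230) = 1, so the inverse exists.
Extended Euclidean algorithm on (230, 191):
230 = 1 × 191 + 39  ⟹  39 = (1)·230 + (-1)·191
191 = 4 × 39 + 35  ⟹  35 = (-4)·230 + (5)·191
39 = 1 × 35 + 4  ⟹  4 = (5)·230 + (-6)·191
35 = 8 × 4 + 3  ⟹  3 = (-44)·230 + (53)·191
4 = 1 × 3 + 1  ⟹  1 = (49)·230 + (-59)·191
So (-59)·191 ≡ 1 (mod 230), i.e. 191^(-1) ≡ -59 ≡ 171 (mod 230).
Check: 191 × 171 = 32661 ≡ 1 (mod 230)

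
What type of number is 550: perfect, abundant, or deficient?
abundant

Proper divisors of 550: sum = 1 + 2 + 5 + 10 + 11 + 22 + 25 + 50 + 55 + 110 + 275 = 566
Since 566 > 550, 550 is abundant.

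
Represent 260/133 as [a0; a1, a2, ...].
[1; 1, 21, 6]

Euclidean algorithm steps:
260 = 1 × 133 + 127
133 = 1 × 127 + 6
127 = 21 × 6 + 1
6 = 6 × 1 + 0
Continued fraction: [1; 1, 21, 6]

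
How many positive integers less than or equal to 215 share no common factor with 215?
168

215 = 5 × 43
φ(n) = n × ∏(1 - 1/p) for each prime p dividing n
φ(215) = 215 × (1 - 1/5) × (1 - 1/43) = 168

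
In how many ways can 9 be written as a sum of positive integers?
30

p(n) counts ways to write n as a sum of positive integers (order ignored).
Examples: 9; 8 + 1; 7 + 2; 7 + 1 + 1; 6 + 3; ... (30 total)
p(9) = 30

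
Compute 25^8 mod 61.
56

Repeated squaring. Binary of 8 = 1000.
25^1 ≡ 25 (mod 61); 25^2 ≡ 15 (mod 61); 25^4 ≡ 42 (mod 61); 25^8 ≡ 56 (mod 61)
25^8 = 25^8 ≡ 56 (mod 61)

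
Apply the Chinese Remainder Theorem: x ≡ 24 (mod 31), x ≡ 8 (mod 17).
365

Using Chinese Remainder Theorem:
M = 31 × 17 = 527
M1 = 17, M2 = 31
y1 = 17^(-1) mod 31 = 11
y2 = 31^(-1) mod 17 = 11
x = (24×17×11 + 8×31×11) mod 527 = 365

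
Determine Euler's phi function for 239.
238

239 = 239
φ(n) = n × ∏(1 - 1/p) for each prime p dividing n
φ(239) = 239 × (1 - 1/239) = 238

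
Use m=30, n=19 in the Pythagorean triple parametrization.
(539, 1140, 1261)

Euclid's formula: a = m² - n², b = 2mn, c = m² + n²
m = 30, n = 19
a = 30² - 19² = 900 - 361 = 539
b = 2 × 30 × 19 = 1140
c = 30² + 19² = 900 + 361 = 1261
Verification: 539² + 1140² = 290521 + 1299600 = 1590121 = 1261² ✓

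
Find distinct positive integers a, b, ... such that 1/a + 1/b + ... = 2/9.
1/5 + 1/45

Greedy algorithm:
2/9: ceiling(9/2) = 5, use 1/5
1/45: ceiling(45/1) = 45, use 1/45
Result: 2/9 = 1/5 + 1/45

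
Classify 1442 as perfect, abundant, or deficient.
deficient

Proper divisors of 1442: sum = 1 + 2 + 7 + 14 + 103 + 206 + 721 = 1054
Since 1054 < 1442, 1442 is deficient.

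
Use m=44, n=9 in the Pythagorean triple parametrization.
(1855, 792, 2017)

Euclid's formula: a = m² - n², b = 2mn, c = m² + n²
m = 44, n = 9
a = 44² - 9² = 1936 - 81 = 1855
b = 2 × 44 × 9 = 792
c = 44² + 9² = 1936 + 81 = 2017
Verification: 1855² + 792² = 3441025 + 627264 = 4068289 = 2017² ✓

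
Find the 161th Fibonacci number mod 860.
481

Matrix identity: Q^n = [[F_(n+1), F_n], [F_n, F_(n-1)]] with Q = [[1,1],[1,0]].
n = 161 = 10100001₂. Square-and-multiply, entries mod 860:
Q^1 = [[1,1],[1,0]]
Q^2 = (Q^1)² = [[2,1],[1,1]]
Q^5 = (Q^2)²·Q = [[8,5],[5,3]]
Q^10 = (Q^5)² = [[89,55],[55,34]]
Q^20 = (Q^10)² = [[626,745],[745,741]]
Q^40 = (Q^20)² = [[41,175],[175,726]]
Q^80 = (Q^40)² = [[486,65],[65,421]]
Q^161 = (Q^80)²·Q = [[96,481],[481,475]]
F_161 mod 860 = Q^161[0][1] = 481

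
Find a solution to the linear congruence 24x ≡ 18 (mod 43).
x ≡ 33 (mod 43)

gcd(24, 43) = 1, which divides 18, so solutions exist.
Find 24^(-1) mod 43 by the extended Euclidean algorithm:
43 = 1 × 24 + 19  ⟹  19 = (1)·43 + (-1)·24
24 = 1 × 19 + 5  ⟹  5 = (-1)·43 + (2)·24
19 = 3 × 5 + 4  ⟹  4 = (4)·43 + (-7)·24
5 = 1 × 4 + 1  ⟹  1 = (-5)·43 + (9)·24
So (9)·24 ≡ 1 (mod 43), i.e. 24^(-1) ≡ 9 (mod 43).
x ≡ 9 × 18 = 162 ≡ 33 (mod 43).
Check: 24 × 33 = 792 ≡ 18 (mod 43).
Unique solution: x ≡ 33 (mod 43)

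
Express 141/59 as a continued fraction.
[2; 2, 1, 1, 3, 3]

Euclidean algorithm steps:
141 = 2 × 59 + 23
59 = 2 × 23 + 13
23 = 1 × 13 + 10
13 = 1 × 10 + 3
10 = 3 × 3 + 1
3 = 3 × 1 + 0
Continued fraction: [2; 2, 1, 1, 3, 3]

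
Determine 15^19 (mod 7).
1

Repeated squaring. Binary of 19 = 10011.
15^1 ≡ 1 (mod 7); 15^2 ≡ 1 (mod 7); 15^4 ≡ 1 (mod 7); 15^8 ≡ 1 (mod 7); 15^16 ≡ 1 (mod 7)
15^19 = 15^1 × 15^2 × 15^16 ≡ 1 (mod 7)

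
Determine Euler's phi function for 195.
96

195 = 3 × 5 × 13
φ(n) = n × ∏(1 - 1/p) for each prime p dividing n
φ(195) = 195 × (1 - 1/3) × (1 - 1/5) × (1 - 1/13) = 96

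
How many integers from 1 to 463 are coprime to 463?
462

463 = 463
φ(n) = n × ∏(1 - 1/p) for each prime p dividing n
φ(463) = 463 × (1 - 1/463) = 462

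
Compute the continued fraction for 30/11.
[2; 1, 2, 1, 2]

Euclidean algorithm steps:
30 = 2 × 11 + 8
11 = 1 × 8 + 3
8 = 2 × 3 + 2
3 = 1 × 2 + 1
2 = 2 × 1 + 0
Continued fraction: [2; 1, 2, 1, 2]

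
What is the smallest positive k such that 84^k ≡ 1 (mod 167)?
83

167 is prime, so ord(84) divides φ(167) = 166.
Divisors of 166: 1, 2, 83, 166.
Repeated squaring: 84^1 ≡ 84, 84^2 ≡ 42, 84^4 ≡ 94, 84^8 ≡ 152, 84^16 ≡ 58, 84^32 ≡ 24, 84^64 ≡ 75, 84^128 ≡ 114 (mod 167).
Test 84^d mod 167 for each divisor d in increasing order:
84^1 ≡ 84
84^2 ≡ 42
84^83 = 84^64·84^16·84^2·84^1 ≡ 1  ← first divisor giving 1
The order is 83.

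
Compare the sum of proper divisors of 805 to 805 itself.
deficient

Proper divisors of 805: sum = 1 + 5 + 7 + 23 + 35 + 115 + 161 = 347
Since 347 < 805, 805 is deficient.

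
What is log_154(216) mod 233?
137

Baby-step giant-step with step n = ⌈√233⌉ = 16.
Baby steps 154^j mod 233 (j:value) for j=0..15: 0:1, 1:154, 2:183, 3:222, 4:170, 5:84, 6:121, 7:227, 8:8, 9:67, 10:66, 11:145, 12:195, 13:206, 14:36, 15:185.
Giant-step multiplier: 154^(-16) ≡ 154^(232-16) = 154^216 ≡ 142 (mod 233).
Giant steps γ_i = 216·142^i mod 233: γ_0=216, γ_1=149, γ_2=188, γ_3=134, γ_4=155, γ_5=108, γ_6=191, γ_7=94, γ_8=67 (in table at j=9).
x = i·n + j = 8·16 + 9 = 137.
Check: 154^137 ≡ 216 (mod 233).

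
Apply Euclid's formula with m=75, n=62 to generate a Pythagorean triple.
(1781, 9300, 9469)

Euclid's formula: a = m² - n², b = 2mn, c = m² + n²
m = 75, n = 62
a = 75² - 62² = 5625 - 3844 = 1781
b = 2 × 75 × 62 = 9300
c = 75² + 62² = 5625 + 3844 = 9469
Verification: 1781² + 9300² = 3171961 + 86490000 = 89661961 = 9469² ✓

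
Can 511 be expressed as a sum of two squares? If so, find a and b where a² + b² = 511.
Not possible

Factorization: 511 = 7 × 73
By Fermat: n is sum of two squares iff every prime p ≡ 3 (mod 4) appears to even power.
Prime(s) ≡ 3 (mod 4) with odd exponent: [(7, 1)]
Therefore 511 cannot be expressed as a² + b².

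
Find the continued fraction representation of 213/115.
[1; 1, 5, 1, 3, 4]

Euclidean algorithm steps:
213 = 1 × 115 + 98
115 = 1 × 98 + 17
98 = 5 × 17 + 13
17 = 1 × 13 + 4
13 = 3 × 4 + 1
4 = 4 × 1 + 0
Continued fraction: [1; 1, 5, 1, 3, 4]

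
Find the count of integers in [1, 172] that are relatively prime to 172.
84

172 = 2^2 × 43
φ(n) = n × ∏(1 - 1/p) for each prime p dividing n
φ(172) = 172 × (1 - 1/2) × (1 - 1/43) = 84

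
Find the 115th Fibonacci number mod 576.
149

Matrix identity: Q^n = [[F_(n+1), F_n], [F_n, F_(n-1)]] with Q = [[1,1],[1,0]].
n = 115 = 1110011₂. Square-and-multiply, entries mod 576:
Q^1 = [[1,1],[1,0]]
Q^3 = (Q^1)²·Q = [[3,2],[2,1]]
Q^7 = (Q^3)²·Q = [[21,13],[13,8]]
Q^14 = (Q^7)² = [[34,377],[377,233]]
Q^28 = (Q^14)² = [[437,435],[435,2]]
Q^57 = (Q^28)²·Q = [[343,34],[34,309]]
Q^115 = (Q^57)²·Q = [[429,149],[149,280]]
F_115 mod 576 = Q^115[0][1] = 149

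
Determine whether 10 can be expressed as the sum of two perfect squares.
1² + 3² (a=1, b=3)

Factorization: 10 = 2 × 5
By Fermat: n is sum of two squares iff every prime p ≡ 3 (mod 4) appears to even power.
All primes ≡ 3 (mod 4) appear to even power.
Search a = 0, 1, 2, … for 10 - a² a perfect square: first hit at a = 1: 10 - 1 = 9 = 3².
10 = 1² + 3² = 1 + 9 ✓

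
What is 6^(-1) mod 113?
19

gcd(6, 113) = 1, so the inverse exists.
Extended Euclidean algorithm on (113, 6):
113 = 18 × 6 + 5  ⟹  5 = (1)·113 + (-18)·6
6 = 1 × 5 + 1  ⟹  1 = (-1)·113 + (19)·6
So (19)·6 ≡ 1 (mod 113), i.e. 6^(-1) ≡ 19 (mod 113).
Check: 6 × 19 = 114 ≡ 1 (mod 113)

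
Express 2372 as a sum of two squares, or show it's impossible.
16² + 46² (a=16, b=46)

Factorization: 2372 = 2^2 × 593
By Fermat: n is sum of two squares iff every prime p ≡ 3 (mod 4) appears to even power.
All primes ≡ 3 (mod 4) appear to even power.
Search a = 0, 1, 2, … for 2372 - a² a perfect square: first hit at a = 16: 2372 - 256 = 2116 = 46².
2372 = 16² + 46² = 256 + 2116 ✓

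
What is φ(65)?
48

65 = 5 × 13
φ(n) = n × ∏(1 - 1/p) for each prime p dividing n
φ(65) = 65 × (1 - 1/5) × (1 - 1/13) = 48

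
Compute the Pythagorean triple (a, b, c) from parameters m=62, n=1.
(3843, 124, 3845)

Euclid's formula: a = m² - n², b = 2mn, c = m² + n²
m = 62, n = 1
a = 62² - 1² = 3844 - 1 = 3843
b = 2 × 62 × 1 = 124
c = 62² + 1² = 3844 + 1 = 3845
Verification: 3843² + 124² = 14768649 + 15376 = 14784025 = 3845² ✓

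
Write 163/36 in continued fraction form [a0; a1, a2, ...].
[4; 1, 1, 8, 2]

Euclidean algorithm steps:
163 = 4 × 36 + 19
36 = 1 × 19 + 17
19 = 1 × 17 + 2
17 = 8 × 2 + 1
2 = 2 × 1 + 0
Continued fraction: [4; 1, 1, 8, 2]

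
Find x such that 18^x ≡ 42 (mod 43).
21

Baby-step giant-step with step n = ⌈√43⌉ = 7.
Baby steps 18^j mod 43 (j:value) for j=0..6: 0:1, 1:18, 2:23, 3:27, 4:13, 5:19, 6:41.
Giant-step multiplier: 18^(-7) ≡ 18^(42-7) = 18^35 ≡ 37 (mod 43).
Giant steps γ_i = 42·37^i mod 43: γ_0=42, γ_1=6, γ_2=7, γ_3=1 (in table at j=0).
x = i·n + j = 3·7 + 0 = 21.
Check: 18^21 ≡ 42 (mod 43).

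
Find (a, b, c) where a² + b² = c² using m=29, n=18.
(517, 1044, 1165)

Euclid's formula: a = m² - n², b = 2mn, c = m² + n²
m = 29, n = 18
a = 29² - 18² = 841 - 324 = 517
b = 2 × 29 × 18 = 1044
c = 29² + 18² = 841 + 324 = 1165
Verification: 517² + 1044² = 267289 + 1089936 = 1357225 = 1165² ✓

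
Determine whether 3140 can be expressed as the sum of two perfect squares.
2² + 56² (a=2, b=56)

Factorization: 3140 = 2^2 × 5 × 157
By Fermat: n is sum of two squares iff every prime p ≡ 3 (mod 4) appears to even power.
All primes ≡ 3 (mod 4) appear to even power.
Search a = 0, 1, 2, … for 3140 - a² a perfect square: first hit at a = 2: 3140 - 4 = 3136 = 56².
3140 = 2² + 56² = 4 + 3136 ✓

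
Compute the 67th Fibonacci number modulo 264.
101

Matrix identity: Q^n = [[F_(n+1), F_n], [F_n, F_(n-1)]] with Q = [[1,1],[1,0]].
n = 67 = 1000011₂. Square-and-multiply, entries mod 264:
Q^1 = [[1,1],[1,0]]
Q^2 = (Q^1)² = [[2,1],[1,1]]
Q^4 = (Q^2)² = [[5,3],[3,2]]
Q^8 = (Q^4)² = [[34,21],[21,13]]
Q^16 = (Q^8)² = [[13,195],[195,82]]
Q^33 = (Q^16)²·Q = [[223,178],[178,45]]
Q^67 = (Q^33)²·Q = [[21,101],[101,184]]
F_67 mod 264 = Q^67[0][1] = 101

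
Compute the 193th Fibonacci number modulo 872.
753

Matrix identity: Q^n = [[F_(n+1), F_n], [F_n, F_(n-1)]] with Q = [[1,1],[1,0]].
n = 193 = 11000001₂. Square-and-multiply, entries mod 872:
Q^1 = [[1,1],[1,0]]
Q^3 = (Q^1)²·Q = [[3,2],[2,1]]
Q^6 = (Q^3)² = [[13,8],[8,5]]
Q^12 = (Q^6)² = [[233,144],[144,89]]
Q^24 = (Q^12)² = [[33,152],[152,753]]
Q^48 = (Q^24)² = [[649,8],[8,641]]
Q^96 = (Q^48)² = [[89,728],[728,233]]
Q^193 = (Q^96)²·Q = [[601,753],[753,720]]
F_193 mod 872 = Q^193[0][1] = 753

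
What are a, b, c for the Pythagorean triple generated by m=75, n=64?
(1529, 9600, 9721)

Euclid's formula: a = m² - n², b = 2mn, c = m² + n²
m = 75, n = 64
a = 75² - 64² = 5625 - 4096 = 1529
b = 2 × 75 × 64 = 9600
c = 75² + 64² = 5625 + 4096 = 9721
Verification: 1529² + 9600² = 2337841 + 92160000 = 94497841 = 9721² ✓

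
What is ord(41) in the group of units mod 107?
53

107 is prime, so ord(41) divides φ(107) = 106.
Divisors of 106: 1, 2, 53, 106.
Repeated squaring: 41^1 ≡ 41, 41^2 ≡ 76, 41^4 ≡ 105, 41^8 ≡ 4, 41^16 ≡ 16, 41^32 ≡ 42, 41^64 ≡ 52 (mod 107).
Test 41^d mod 107 for each divisor d in increasing order:
41^1 ≡ 41
41^2 ≡ 76
41^53 = 41^32·41^16·41^4·41^1 ≡ 1  ← first divisor giving 1
The order is 53.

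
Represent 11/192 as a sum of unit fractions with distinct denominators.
1/18 + 1/576

Greedy algorithm:
11/192: ceiling(192/11) = 18, use 1/18
1/576: ceiling(576/1) = 576, use 1/576
Result: 11/192 = 1/18 + 1/576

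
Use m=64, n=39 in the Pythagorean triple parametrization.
(2575, 4992, 5617)

Euclid's formula: a = m² - n², b = 2mn, c = m² + n²
m = 64, n = 39
a = 64² - 39² = 4096 - 1521 = 2575
b = 2 × 64 × 39 = 4992
c = 64² + 39² = 4096 + 1521 = 5617
Verification: 2575² + 4992² = 6630625 + 24920064 = 31550689 = 5617² ✓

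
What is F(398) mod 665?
419

Matrix identity: Q^n = [[F_(n+1), F_n], [F_n, F_(n-1)]] with Q = [[1,1],[1,0]].
n = 398 = 110001110₂. Square-and-multiply, entries mod 665:
Q^1 = [[1,1],[1,0]]
Q^3 = (Q^1)²·Q = [[3,2],[2,1]]
Q^6 = (Q^3)² = [[13,8],[8,5]]
Q^12 = (Q^6)² = [[233,144],[144,89]]
Q^24 = (Q^12)² = [[545,483],[483,62]]
Q^49 = (Q^24)²·Q = [[225,309],[309,581]]
Q^99 = (Q^49)²·Q = [[150,471],[471,344]]
Q^199 = (Q^99)²·Q = [[210,286],[286,589]]
Q^398 = (Q^199)² = [[211,419],[419,457]]
F_398 mod 665 = Q^398[0][1] = 419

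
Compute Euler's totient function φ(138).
44

138 = 2 × 3 × 23
φ(n) = n × ∏(1 - 1/p) for each prime p dividing n
φ(138) = 138 × (1 - 1/2) × (1 - 1/3) × (1 - 1/23) = 44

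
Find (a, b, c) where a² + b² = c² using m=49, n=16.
(2145, 1568, 2657)

Euclid's formula: a = m² - n², b = 2mn, c = m² + n²
m = 49, n = 16
a = 49² - 16² = 2401 - 256 = 2145
b = 2 × 49 × 16 = 1568
c = 49² + 16² = 2401 + 256 = 2657
Verification: 2145² + 1568² = 4601025 + 2458624 = 7059649 = 2657² ✓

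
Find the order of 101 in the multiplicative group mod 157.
13

157 is prime, so ord(101) divides φ(157) = 156.
Divisors of 156: 1, 2, 3, 4, 6, 12, 13, 26, 39, 52, 78, 156.
Repeated squaring: 101^1 ≡ 101, 101^2 ≡ 153, 101^4 ≡ 16, 101^8 ≡ 99, 101^16 ≡ 67, 101^32 ≡ 93, 101^64 ≡ 14, 101^128 ≡ 39 (mod 157).
Test 101^d mod 157 for each divisor d in increasing order:
101^1 ≡ 101
101^2 ≡ 153
101^3 = 101^2·101^1 ≡ 67
101^4 ≡ 16
101^6 = 101^4·101^2 ≡ 93
101^12 = 101^8·101^4 ≡ 14
101^13 = 101^8·101^4·101^1 ≡ 1  ← first divisor giving 1
The order is 13.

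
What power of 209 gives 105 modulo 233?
36

Baby-step giant-step with step n = ⌈√233⌉ = 16.
Baby steps 209^j mod 233 (j:value) for j=0..15: 0:1, 1:209, 2:110, 3:156, 4:217, 5:151, 6:104, 7:67, 8:23, 9:147, 10:200, 11:93, 12:98, 13:211, 14:62, 15:143.
Giant-step multiplier: 209^(-16) ≡ 209^(232-16) = 209^216 ≡ 37 (mod 233).
Giant steps γ_i = 105·37^i mod 233: γ_0=105, γ_1=157, γ_2=217 (in table at j=4).
x = i·n + j = 2·16 + 4 = 36.
Check: 209^36 ≡ 105 (mod 233).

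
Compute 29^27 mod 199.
18

Repeated squaring. Binary of 27 = 11011.
29^1 ≡ 29 (mod 199); 29^2 ≡ 45 (mod 199); 29^4 ≡ 35 (mod 199); 29^8 ≡ 31 (mod 199); 29^16 ≡ 165 (mod 199)
29^27 = 29^1 × 29^2 × 29^8 × 29^16 ≡ 18 (mod 199)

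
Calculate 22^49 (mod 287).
281

Repeated squaring. Binary of 49 = 110001.
22^1 ≡ 22 (mod 287); 22^2 ≡ 197 (mod 287); 22^4 ≡ 64 (mod 287); 22^8 ≡ 78 (mod 287); 22^16 ≡ 57 (mod 287); 22^32 ≡ 92 (mod 287)
22^49 = 22^1 × 22^16 × 22^32 ≡ 281 (mod 287)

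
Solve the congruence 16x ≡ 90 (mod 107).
x ≡ 19 (mod 107)

gcd(16, 107) = 1, which divides 90, so solutions exist.
Find 16^(-1) mod 107 by the extended Euclidean algorithm:
107 = 6 × 16 + 11  ⟹  11 = (1)·107 + (-6)·16
16 = 1 × 11 + 5  ⟹  5 = (-1)·107 + (7)·16
11 = 2 × 5 + 1  ⟹  1 = (3)·107 + (-20)·16
So (-20)·16 ≡ 1 (mod 107), i.e. 16^(-1) ≡ -20 ≡ 87 (mod 107).
x ≡ 87 × 90 = 7830 ≡ 19 (mod 107).
Check: 16 × 19 = 304 ≡ 90 (mod 107).
Unique solution: x ≡ 19 (mod 107)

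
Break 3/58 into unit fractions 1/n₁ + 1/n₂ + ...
1/20 + 1/580

Greedy algorithm:
3/58: ceiling(58/3) = 20, use 1/20
1/580: ceiling(580/1) = 580, use 1/580
Result: 3/58 = 1/20 + 1/580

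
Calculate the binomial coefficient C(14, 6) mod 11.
0

Using Lucas' theorem:
Write n=14 and k=6 in base 11:
n in base 11: [1, 3]
k in base 11: [0, 6]
C(14,6) mod 11 = ∏ C(n_i, k_i) mod 11
Digit binomials (mod 11): C(1,0) = 1; C(3,6) = 0 (k_i > n_i)
Product: 1 × 0 = 0 ≡ 0 (mod 11)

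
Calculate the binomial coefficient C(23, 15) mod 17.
0

Using Lucas' theorem:
Write n=23 and k=15 in base 17:
n in base 17: [1, 6]
k in base 17: [0, 15]
C(23,15) mod 17 = ∏ C(n_i, k_i) mod 17
Digit binomials (mod 17): C(1,0) = 1; C(6,15) = 0 (k_i > n_i)
Product: 1 × 0 = 0 ≡ 0 (mod 17)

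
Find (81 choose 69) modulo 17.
13

Using Lucas' theorem:
Write n=81 and k=69 in base 17:
n in base 17: [4, 13]
k in base 17: [4, 1]
C(81,69) mod 17 = ∏ C(n_i, k_i) mod 17
Digit binomials (mod 17): C(4,4) = 1; C(13,1) = 13
Product: 1 × 13 = 13 ≡ 13 (mod 17)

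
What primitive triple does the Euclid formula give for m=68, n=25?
(3999, 3400, 5249)

Euclid's formula: a = m² - n², b = 2mn, c = m² + n²
m = 68, n = 25
a = 68² - 25² = 4624 - 625 = 3999
b = 2 × 68 × 25 = 3400
c = 68² + 25² = 4624 + 625 = 5249
Verification: 3999² + 3400² = 15992001 + 11560000 = 27552001 = 5249² ✓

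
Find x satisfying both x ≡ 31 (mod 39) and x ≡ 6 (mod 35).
811

Using Chinese Remainder Theorem:
M = 39 × 35 = 1365
M1 = 35, M2 = 39
y1 = 35^(-1) mod 39 = 29
y2 = 39^(-1) mod 35 = 9
x = (31×35×29 + 6×39×9) mod 1365 = 811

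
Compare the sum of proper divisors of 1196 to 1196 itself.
deficient

Proper divisors of 1196: sum = 1 + 2 + 4 + 13 + 23 + 26 + 46 + 52 + 92 + 299 + 598 = 1156
Since 1156 < 1196, 1196 is deficient.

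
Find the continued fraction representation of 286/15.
[19; 15]

Euclidean algorithm steps:
286 = 19 × 15 + 1
15 = 15 × 1 + 0
Continued fraction: [19; 15]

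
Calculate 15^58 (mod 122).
77

Repeated squaring. Binary of 58 = 111010.
15^1 ≡ 15 (mod 122); 15^2 ≡ 103 (mod 122); 15^4 ≡ 117 (mod 122); 15^8 ≡ 25 (mod 122); 15^16 ≡ 15 (mod 122); 15^32 ≡ 103 (mod 122)
15^58 = 15^2 × 15^8 × 15^16 × 15^32 ≡ 77 (mod 122)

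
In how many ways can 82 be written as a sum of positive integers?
20506255

p(n) counts ways to write n as a sum of positive integers (order ignored).
Euler's pentagonal recurrence: p(k) = p(k-1) + p(k-2) - p(k-5) - p(k-7) + p(k-12) + p(k-15) - ... (offsets j(3j∓1)/2, signs ++--, p(0)=1, p(<0)=0).
DP table for k = 0..81: p(0)=1, p(1)=1, p(2)=2, p(3)=3, p(4)=5, p(5)=7, p(6)=11, p(7)=15, p(8)=22, p(9)=30, p(10)=42, p(11)=56, p(12)=77, p(13)=101, p(14)=135, p(15)=176, p(16)=231, p(17)=297, p(18)=385, p(19)=490, p(20)=627, p(21)=792, p(22)=1002, p(23)=1255, p(24)=1575, p(25)=1958, p(26)=2436, p(27)=3010, p(28)=3718, p(29)=4565, p(30)=5604, p(31)=6842, p(32)=8349, p(33)=10143, p(34)=12310, p(35)=14883, p(36)=17977, p(37)=21637, p(38)=26015, p(39)=31185, p(40)=37338, p(41)=44583, p(42)=53174, p(43)=63261, p(44)=75175, p(45)=89134, p(46)=105558, p(47)=124754, p(48)=147273, p(49)=173525, p(50)=204226, p(51)=239943, p(52)=281589, p(53)=329931, p(54)=386155, p(55)=451276, p(56)=526823, p(57)=614154, p(58)=715220, p(59)=831820, p(60)=966467, p(61)=1121505, p(62)=1300156, p(63)=1505499, p(64)=1741630, p(65)=2012558, p(66)=2323520, p(67)=2679689, p(68)=3087735, p(69)=3554345, p(70)=4087968, p(71)=4697205, p(72)=5392783, p(73)=6185689, p(74)=7089500, p(75)=8118264, p(76)=9289091, p(77)=10619863, p(78)=12132164, p(79)=13848650, p(80)=15796476, p(81)=18004327.
Final step: p(82) = p(81) + p(80) - p(77) - p(75) + p(70) + p(67) - p(60) - p(56) + p(47) + p(42) - p(31) - p(25) + p(12) + p(5)
= 18004327 + 15796476 - 10619863 - 8118264 + 4087968 + 2679689 - 966467 - 526823 + 124754 + 53174 - 6842 - 1958 + 77 + 7
= 20506255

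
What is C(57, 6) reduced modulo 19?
0

Using Lucas' theorem:
Write n=57 and k=6 in base 19:
n in base 19: [3, 0]
k in base 19: [0, 6]
C(57,6) mod 19 = ∏ C(n_i, k_i) mod 19
Digit binomials (mod 19): C(3,0) = 1; C(0,6) = 0 (k_i > n_i)
Product: 1 × 0 = 0 ≡ 0 (mod 19)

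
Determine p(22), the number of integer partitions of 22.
1002

p(n) counts ways to write n as a sum of positive integers (order ignored).
Euler's pentagonal recurrence: p(k) = p(k-1) + p(k-2) - p(k-5) - p(k-7) + p(k-12) + p(k-15) - ... (offsets j(3j∓1)/2, signs ++--, p(0)=1, p(<0)=0).
DP table for k = 0..21: p(0)=1, p(1)=1, p(2)=2, p(3)=3, p(4)=5, p(5)=7, p(6)=11, p(7)=15, p(8)=22, p(9)=30, p(10)=42, p(11)=56, p(12)=77, p(13)=101, p(14)=135, p(15)=176, p(16)=231, p(17)=297, p(18)=385, p(19)=490, p(20)=627, p(21)=792.
Final step: p(22) = p(21) + p(20) - p(17) - p(15) + p(10) + p(7) - p(0)
= 792 + 627 - 297 - 176 + 42 + 15 - 1
= 1002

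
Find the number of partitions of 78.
12132164

p(n) counts ways to write n as a sum of positive integers (order ignored).
Euler's pentagonal recurrence: p(k) = p(k-1) + p(k-2) - p(k-5) - p(k-7) + p(k-12) + p(k-15) - ... (offsets j(3j∓1)/2, signs ++--, p(0)=1, p(<0)=0).
DP table for k = 0..77: p(0)=1, p(1)=1, p(2)=2, p(3)=3, p(4)=5, p(5)=7, p(6)=11, p(7)=15, p(8)=22, p(9)=30, p(10)=42, p(11)=56, p(12)=77, p(13)=101, p(14)=135, p(15)=176, p(16)=231, p(17)=297, p(18)=385, p(19)=490, p(20)=627, p(21)=792, p(22)=1002, p(23)=1255, p(24)=1575, p(25)=1958, p(26)=2436, p(27)=3010, p(28)=3718, p(29)=4565, p(30)=5604, p(31)=6842, p(32)=8349, p(33)=10143, p(34)=12310, p(35)=14883, p(36)=17977, p(37)=21637, p(38)=26015, p(39)=31185, p(40)=37338, p(41)=44583, p(42)=53174, p(43)=63261, p(44)=75175, p(45)=89134, p(46)=105558, p(47)=124754, p(48)=147273, p(49)=173525, p(50)=204226, p(51)=239943, p(52)=281589, p(53)=329931, p(54)=386155, p(55)=451276, p(56)=526823, p(57)=614154, p(58)=715220, p(59)=831820, p(60)=966467, p(61)=1121505, p(62)=1300156, p(63)=1505499, p(64)=1741630, p(65)=2012558, p(66)=2323520, p(67)=2679689, p(68)=3087735, p(69)=3554345, p(70)=4087968, p(71)=4697205, p(72)=5392783, p(73)=6185689, p(74)=7089500, p(75)=8118264, p(76)=9289091, p(77)=10619863.
Final step: p(78) = p(77) + p(76) - p(73) - p(71) + p(66) + p(63) - p(56) - p(52) + p(43) + p(38) - p(27) - p(21) + p(8) + p(1)
= 10619863 + 9289091 - 6185689 - 4697205 + 2323520 + 1505499 - 526823 - 281589 + 63261 + 26015 - 3010 - 792 + 22 + 1
= 12132164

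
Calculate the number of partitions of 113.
851376628

p(n) counts ways to write n as a sum of positive integers (order ignored).
Euler's pentagonal recurrence: p(k) = p(k-1) + p(k-2) - p(k-5) - p(k-7) + p(k-12) + p(k-15) - ... (offsets j(3j∓1)/2, signs ++--, p(0)=1, p(<0)=0).
DP table for k = 0..112: p(0)=1, p(1)=1, p(2)=2, p(3)=3, p(4)=5, p(5)=7, p(6)=11, p(7)=15, p(8)=22, p(9)=30, p(10)=42, p(11)=56, p(12)=77, p(13)=101, p(14)=135, p(15)=176, p(16)=231, p(17)=297, p(18)=385, p(19)=490, p(20)=627, p(21)=792, p(22)=1002, p(23)=1255, p(24)=1575, p(25)=1958, p(26)=2436, p(27)=3010, p(28)=3718, p(29)=4565, p(30)=5604, p(31)=6842, p(32)=8349, p(33)=10143, p(34)=12310, p(35)=14883, p(36)=17977, p(37)=21637, p(38)=26015, p(39)=31185, p(40)=37338, p(41)=44583, p(42)=53174, p(43)=63261, p(44)=75175, p(45)=89134, p(46)=105558, p(47)=124754, p(48)=147273, p(49)=173525, p(50)=204226, p(51)=239943, p(52)=281589, p(53)=329931, p(54)=386155, p(55)=451276, p(56)=526823, p(57)=614154, p(58)=715220, p(59)=831820, p(60)=966467, p(61)=1121505, p(62)=1300156, p(63)=1505499, p(64)=1741630, p(65)=2012558, p(66)=2323520, p(67)=2679689, p(68)=3087735, p(69)=3554345, p(70)=4087968, p(71)=4697205, p(72)=5392783, p(73)=6185689, p(74)=7089500, p(75)=8118264, p(76)=9289091, p(77)=10619863, p(78)=12132164, p(79)=13848650, p(80)=15796476, p(81)=18004327, p(82)=20506255, p(83)=23338469, p(84)=26543660, p(85)=30167357, p(86)=34262962, p(87)=38887673, p(88)=44108109, p(89)=49995925, p(90)=56634173, p(91)=64112359, p(92)=72533807, p(93)=82010177, p(94)=92669720, p(95)=104651419, p(96)=118114304, p(97)=133230930, p(98)=150198136, p(99)=169229875, p(100)=190569292, p(101)=214481126, p(102)=241265379, p(103)=271248950, p(104)=304801365, p(105)=342325709, p(106)=384276336, p(107)=431149389, p(108)=483502844, p(109)=541946240, p(110)=607163746, p(111)=679903203, p(112)=761002156.
Final step: p(113) = p(112) + p(111) - p(108) - p(106) + p(101) + p(98) - p(91) - p(87) + p(78) + p(73) - p(62) - p(56) + p(43) + p(36) - p(21) - p(13)
= 761002156 + 679903203 - 483502844 - 384276336 + 214481126 + 150198136 - 64112359 - 38887673 + 12132164 + 6185689 - 1300156 - 526823 + 63261 + 17977 - 792 - 101
= 851376628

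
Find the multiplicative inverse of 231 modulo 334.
107

gcd(231, 334) = 1, so the inverse exists.
Extended Euclidean algorithm on (334, 231):
334 = 1 × 231 + 103  ⟹  103 = (1)·334 + (-1)·231
231 = 2 × 103 + 25  ⟹  25 = (-2)·334 + (3)·231
103 = 4 × 25 + 3  ⟹  3 = (9)·334 + (-13)·231
25 = 8 × 3 + 1  ⟹  1 = (-74)·334 + (107)·231
So (107)·231 ≡ 1 (mod 334), i.e. 231^(-1) ≡ 107 (mod 334).
Check: 231 × 107 = 24717 ≡ 1 (mod 334)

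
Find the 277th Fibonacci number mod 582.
149

Matrix identity: Q^n = [[F_(n+1), F_n], [F_n, F_(n-1)]] with Q = [[1,1],[1,0]].
n = 277 = 100010101₂. Square-and-multiply, entries mod 582:
Q^1 = [[1,1],[1,0]]
Q^2 = (Q^1)² = [[2,1],[1,1]]
Q^4 = (Q^2)² = [[5,3],[3,2]]
Q^8 = (Q^4)² = [[34,21],[21,13]]
Q^17 = (Q^8)²·Q = [[256,433],[433,405]]
Q^34 = (Q^17)² = [[437,451],[451,568]]
Q^69 = (Q^34)²·Q = [[233,356],[356,459]]
Q^138 = (Q^69)² = [[23,166],[166,439]]
Q^277 = (Q^138)²·Q = [[17,149],[149,450]]
F_277 mod 582 = Q^277[0][1] = 149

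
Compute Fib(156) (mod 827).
228

Matrix identity: Q^n = [[F_(n+1), F_n], [F_n, F_(n-1)]] with Q = [[1,1],[1,0]].
n = 156 = 10011100₂. Square-and-multiply, entries mod 827:
Q^1 = [[1,1],[1,0]]
Q^2 = (Q^1)² = [[2,1],[1,1]]
Q^4 = (Q^2)² = [[5,3],[3,2]]
Q^9 = (Q^4)²·Q = [[55,34],[34,21]]
Q^19 = (Q^9)²·Q = [[149,46],[46,103]]
Q^39 = (Q^19)²·Q = [[348,334],[334,14]]
Q^78 = (Q^39)² = [[273,166],[166,107]]
Q^156 = (Q^78)² = [[364,228],[228,136]]
F_156 mod 827 = Q^156[0][1] = 228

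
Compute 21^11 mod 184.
45

Repeated squaring. Binary of 11 = 1011.
21^1 ≡ 21 (mod 184); 21^2 ≡ 73 (mod 184); 21^4 ≡ 177 (mod 184); 21^8 ≡ 49 (mod 184)
21^11 = 21^1 × 21^2 × 21^8 ≡ 45 (mod 184)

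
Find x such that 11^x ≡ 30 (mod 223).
210

Baby-step giant-step with step n = ⌈√223⌉ = 15.
Baby steps 11^j mod 223 (j:value) for j=0..14: 0:1, 1:11, 2:121, 3:216, 4:146, 5:45, 6:49, 7:93, 8:131, 9:103, 10:18, 11:198, 12:171, 13:97, 14:175.
Giant-step multiplier: 11^(-15) ≡ 11^(222-15) = 11^207 ≡ 155 (mod 223).
Giant steps γ_i = 30·155^i mod 223: γ_0=30, γ_1=190, γ_2=14, γ_3=163, γ_4=66, γ_5=195, γ_6=120, γ_7=91, γ_8=56, γ_9=206, γ_10=41, γ_11=111, γ_12=34, γ_13=141, γ_14=1 (in table at j=0).
x = i·n + j = 14·15 + 0 = 210.
Check: 11^210 ≡ 30 (mod 223).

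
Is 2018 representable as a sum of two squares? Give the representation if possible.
13² + 43² (a=13, b=43)

Factorization: 2018 = 2 × 1009
By Fermat: n is sum of two squares iff every prime p ≡ 3 (mod 4) appears to even power.
All primes ≡ 3 (mod 4) appear to even power.
Search a = 0, 1, 2, … for 2018 - a² a perfect square: first hit at a = 13: 2018 - 169 = 1849 = 43².
2018 = 13² + 43² = 169 + 1849 ✓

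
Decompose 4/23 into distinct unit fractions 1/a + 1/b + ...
1/6 + 1/138

Greedy algorithm:
4/23: ceiling(23/4) = 6, use 1/6
1/138: ceiling(138/1) = 138, use 1/138
Result: 4/23 = 1/6 + 1/138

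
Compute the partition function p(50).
204226

p(n) counts ways to write n as a sum of positive integers (order ignored).
Euler's pentagonal recurrence: p(k) = p(k-1) + p(k-2) - p(k-5) - p(k-7) + p(k-12) + p(k-15) - ... (offsets j(3j∓1)/2, signs ++--, p(0)=1, p(<0)=0).
DP table for k = 0..49: p(0)=1, p(1)=1, p(2)=2, p(3)=3, p(4)=5, p(5)=7, p(6)=11, p(7)=15, p(8)=22, p(9)=30, p(10)=42, p(11)=56, p(12)=77, p(13)=101, p(14)=135, p(15)=176, p(16)=231, p(17)=297, p(18)=385, p(19)=490, p(20)=627, p(21)=792, p(22)=1002, p(23)=1255, p(24)=1575, p(25)=1958, p(26)=2436, p(27)=3010, p(28)=3718, p(29)=4565, p(30)=5604, p(31)=6842, p(32)=8349, p(33)=10143, p(34)=12310, p(35)=14883, p(36)=17977, p(37)=21637, p(38)=26015, p(39)=31185, p(40)=37338, p(41)=44583, p(42)=53174, p(43)=63261, p(44)=75175, p(45)=89134, p(46)=105558, p(47)=124754, p(48)=147273, p(49)=173525.
Final step: p(50) = p(49) + p(48) - p(45) - p(43) + p(38) + p(35) - p(28) - p(24) + p(15) + p(10)
= 173525 + 147273 - 89134 - 63261 + 26015 + 14883 - 3718 - 1575 + 176 + 42
= 204226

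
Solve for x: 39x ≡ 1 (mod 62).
35

gcd(39, 62) = 1, so the inverse exists.
Extended Euclidean algorithm on (62, 39):
62 = 1 × 39 + 23  ⟹  23 = (1)·62 + (-1)·39
39 = 1 × 23 + 16  ⟹  16 = (-1)·62 + (2)·39
23 = 1 × 16 + 7  ⟹  7 = (2)·62 + (-3)·39
16 = 2 × 7 + 2  ⟹  2 = (-5)·62 + (8)·39
7 = 3 × 2 + 1  ⟹  1 = (17)·62 + (-27)·39
So (-27)·39 ≡ 1 (mod 62), i.e. 39^(-1) ≡ -27 ≡ 35 (mod 62).
Check: 39 × 35 = 1365 ≡ 1 (mod 62)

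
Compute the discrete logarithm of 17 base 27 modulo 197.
101

Baby-step giant-step with step n = ⌈√197⌉ = 15.
Baby steps 27^j mod 197 (j:value) for j=0..14: 0:1, 1:27, 2:138, 3:180, 4:132, 5:18, 6:92, 7:120, 8:88, 9:12, 10:127, 11:80, 12:190, 13:8, 14:19.
Giant-step multiplier: 27^(-15) ≡ 27^(196-15) = 27^181 ≡ 149 (mod 197).
Giant steps γ_i = 17·149^i mod 197: γ_0=17, γ_1=169, γ_2=162, γ_3=104, γ_4=130, γ_5=64, γ_6=80 (in table at j=11).
x = i·n + j = 6·15 + 11 = 101.
Check: 27^101 ≡ 17 (mod 197).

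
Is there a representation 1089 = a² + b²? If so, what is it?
0² + 33² (a=0, b=33)

Factorization: 1089 = 3^2 × 11^2
By Fermat: n is sum of two squares iff every prime p ≡ 3 (mod 4) appears to even power.
All primes ≡ 3 (mod 4) appear to even power.
Search a = 0, 1, 2, … for 1089 - a² a perfect square: first hit at a = 0: 1089 - 0 = 1089 = 33².
1089 = 0² + 33² = 0 + 1089 ✓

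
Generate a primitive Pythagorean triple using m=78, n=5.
(6059, 780, 6109)

Euclid's formula: a = m² - n², b = 2mn, c = m² + n²
m = 78, n = 5
a = 78² - 5² = 6084 - 25 = 6059
b = 2 × 78 × 5 = 780
c = 78² + 5² = 6084 + 25 = 6109
Verification: 6059² + 780² = 36711481 + 608400 = 37319881 = 6109² ✓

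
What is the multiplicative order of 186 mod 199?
198

199 is prime, so ord(186) divides φ(199) = 198.
Divisors of 198: 1, 2, 3, 6, 9, 11, 18, 22, 33, 66, 99, 198.
Repeated squaring: 186^1 ≡ 186, 186^2 ≡ 169, 186^4 ≡ 104, 186^8 ≡ 70, 186^16 ≡ 124, 186^32 ≡ 53, 186^64 ≡ 23, 186^128 ≡ 131 (mod 199).
Test 186^d mod 199 for each divisor d in increasing order:
186^1 ≡ 186
186^2 ≡ 169
186^3 = 186^2·186^1 ≡ 191
186^6 = 186^4·186^2 ≡ 64
186^9 = 186^8·186^1 ≡ 85
186^11 = 186^8·186^2·186^1 ≡ 37
186^18 = 186^16·186^2 ≡ 61
186^22 = 186^16·186^4·186^2 ≡ 175
186^33 = 186^32·186^1 ≡ 107
186^66 = 186^64·186^2 ≡ 106
186^99 = 186^64·186^32·186^2·186^1 ≡ 198
186^198 = 186^128·186^64·186^4·186^2 ≡ 1  ← first divisor giving 1
The order is 198.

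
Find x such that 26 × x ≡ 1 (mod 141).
38

gcd(26, 141) = 1, so the inverse exists.
Extended Euclidean algorithm on (141, 26):
141 = 5 × 26 + 11  ⟹  11 = (1)·141 + (-5)·26
26 = 2 × 11 + 4  ⟹  4 = (-2)·141 + (11)·26
11 = 2 × 4 + 3  ⟹  3 = (5)·141 + (-27)·26
4 = 1 × 3 + 1  ⟹  1 = (-7)·141 + (38)·26
So (38)·26 ≡ 1 (mod 141), i.e. 26^(-1) ≡ 38 (mod 141).
Check: 26 × 38 = 988 ≡ 1 (mod 141)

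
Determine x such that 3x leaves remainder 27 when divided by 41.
x ≡ 9 (mod 41)

gcd(3, 41) = 1, which divides 27, so solutions exist.
Find 3^(-1) mod 41 by the extended Euclidean algorithm:
41 = 13 × 3 + 2  ⟹  2 = (1)·41 + (-13)·3
3 = 1 × 2 + 1  ⟹  1 = (-1)·41 + (14)·3
So (14)·3 ≡ 1 (mod 41), i.e. 3^(-1) ≡ 14 (mod 41).
x ≡ 14 × 27 = 378 ≡ 9 (mod 41).
Check: 3 × 9 = 27 ≡ 27 (mod 41).
Unique solution: x ≡ 9 (mod 41)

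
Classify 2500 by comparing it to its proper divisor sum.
abundant

Proper divisors of 2500: sum = 1 + 2 + 4 + 5 + 10 + 20 + 25 + 50 + 100 + 125 + 250 + 500 + 625 + 1250 = 2967
Since 2967 > 2500, 2500 is abundant.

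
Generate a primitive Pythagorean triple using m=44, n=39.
(415, 3432, 3457)

Euclid's formula: a = m² - n², b = 2mn, c = m² + n²
m = 44, n = 39
a = 44² - 39² = 1936 - 1521 = 415
b = 2 × 44 × 39 = 3432
c = 44² + 39² = 1936 + 1521 = 3457
Verification: 415² + 3432² = 172225 + 11778624 = 11950849 = 3457² ✓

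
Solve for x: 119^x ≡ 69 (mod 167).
105

Baby-step giant-step with step n = ⌈√167⌉ = 13.
Baby steps 119^j mod 167 (j:value) for j=0..12: 0:1, 1:119, 2:133, 3:129, 4:154, 5:123, 6:108, 7:160, 8:2, 9:71, 10:99, 11:91, 12:141.
Giant-step multiplier: 119^(-13) ≡ 119^(166-13) = 119^153 ≡ 74 (mod 167).
Giant steps γ_i = 69·74^i mod 167: γ_0=69, γ_1=96, γ_2=90, γ_3=147, γ_4=23, γ_5=32, γ_6=30, γ_7=49, γ_8=119 (in table at j=1).
x = i·n + j = 8·13 + 1 = 105.
Check: 119^105 ≡ 69 (mod 167).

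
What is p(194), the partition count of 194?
2366022741845

p(n) counts ways to write n as a sum of positive integers (order ignored).
Euler's pentagonal recurrence: p(k) = p(k-1) + p(k-2) - p(k-5) - p(k-7) + p(k-12) + p(k-15) - ... (offsets j(3j∓1)/2, signs ++--, p(0)=1, p(<0)=0).
DP table for k = 0..193: p(0)=1, p(1)=1, p(2)=2, p(3)=3, p(4)=5, p(5)=7, p(6)=11, p(7)=15, p(8)=22, p(9)=30, p(10)=42, p(11)=56, p(12)=77, p(13)=101, p(14)=135, p(15)=176, p(16)=231, p(17)=297, p(18)=385, p(19)=490, p(20)=627, p(21)=792, p(22)=1002, p(23)=1255, p(24)=1575, p(25)=1958, p(26)=2436, p(27)=3010, p(28)=3718, p(29)=4565, p(30)=5604, p(31)=6842, p(32)=8349, p(33)=10143, p(34)=12310, p(35)=14883, p(36)=17977, p(37)=21637, p(38)=26015, p(39)=31185, p(40)=37338, p(41)=44583, p(42)=53174, p(43)=63261, p(44)=75175, p(45)=89134, p(46)=105558, p(47)=124754, p(48)=147273, p(49)=173525, p(50)=204226, p(51)=239943, p(52)=281589, p(53)=329931, p(54)=386155, p(55)=451276, p(56)=526823, p(57)=614154, p(58)=715220, p(59)=831820, p(60)=966467, p(61)=1121505, p(62)=1300156, p(63)=1505499, p(64)=1741630, p(65)=2012558, p(66)=2323520, p(67)=2679689, p(68)=3087735, p(69)=3554345, p(70)=4087968, p(71)=4697205, p(72)=5392783, p(73)=6185689, p(74)=7089500, p(75)=8118264, p(76)=9289091, p(77)=10619863, p(78)=12132164, p(79)=13848650, p(80)=15796476, p(81)=18004327, p(82)=20506255, p(83)=23338469, p(84)=26543660, p(85)=30167357, p(86)=34262962, p(87)=38887673, p(88)=44108109, p(89)=49995925, p(90)=56634173, p(91)=64112359, p(92)=72533807, p(93)=82010177, p(94)=92669720, p(95)=104651419, p(96)=118114304, p(97)=133230930, p(98)=150198136, p(99)=169229875, p(100)=190569292, p(101)=214481126, p(102)=241265379, p(103)=271248950, p(104)=304801365, p(105)=342325709, p(106)=384276336, p(107)=431149389, p(108)=483502844, p(109)=541946240, p(110)=607163746, p(111)=679903203, p(112)=761002156, p(113)=851376628, p(114)=952050665, p(115)=1064144451, p(116)=1188908248, p(117)=1327710076, p(118)=1482074143, p(119)=1653668665, p(120)=1844349560, p(121)=2056148051, p(122)=2291320912, p(123)=2552338241, p(124)=2841940500, p(125)=3163127352, p(126)=3519222692, p(127)=3913864295, p(128)=4351078600, p(129)=4835271870, p(130)=5371315400, p(131)=5964539504, p(132)=6620830889, p(133)=7346629512, p(134)=8149040695, p(135)=9035836076, p(136)=10015581680, p(137)=11097645016, p(138)=12292341831, p(139)=13610949895, p(140)=15065878135, p(141)=16670689208, p(142)=18440293320, p(143)=20390982757, p(144)=22540654445, p(145)=24908858009, p(146)=27517052599, p(147)=30388671978, p(148)=33549419497, p(149)=37027355200, p(150)=40853235313, p(151)=45060624582, p(152)=49686288421, p(153)=54770336324, p(154)=60356673280, p(155)=66493182097, p(156)=73232243759, p(157)=80630964769, p(158)=88751778802, p(159)=97662728555, p(160)=107438159466, p(161)=118159068427, p(162)=129913904637, p(163)=142798995930, p(164)=156919475295, p(165)=172389800255, p(166)=189334822579, p(167)=207890420102, p(168)=228204732751, p(169)=250438925115, p(170)=274768617130, p(171)=301384802048, p(172)=330495499613, p(173)=362326859895, p(174)=397125074750, p(175)=435157697830, p(176)=476715857290, p(177)=522115831195, p(178)=571701605655, p(179)=625846753120, p(180)=684957390936, p(181)=749474411781, p(182)=819876908323, p(183)=896684817527, p(184)=980462880430, p(185)=1071823774337, p(186)=1171432692373, p(187)=1280011042268, p(188)=1398341745571, p(189)=1527273599625, p(190)=1667727404093, p(191)=1820701100652, p(192)=1987276856363, p(193)=2168627105469.
Final step: p(194) = p(193) + p(192) - p(189) - p(187) + p(182) + p(179) - p(172) - p(168) + p(159) + p(154) - p(143) - p(137) + p(124) + p(117) - p(102) - p(94) + p(77) + p(68) - p(49) - p(39) + p(18) + p(7)
= 2168627105469 + 1987276856363 - 1527273599625 - 1280011042268 + 819876908323 + 625846753120 - 330495499613 - 228204732751 + 97662728555 + 60356673280 - 20390982757 - 11097645016 + 2841940500 + 1327710076 - 241265379 - 92669720 + 10619863 + 3087735 - 173525 - 31185 + 385 + 15
= 2366022741845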